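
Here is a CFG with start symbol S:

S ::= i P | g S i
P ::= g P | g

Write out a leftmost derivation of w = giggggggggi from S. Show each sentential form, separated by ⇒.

S ⇒ gSi   [S ::= g S i]
gSi ⇒ giPi   [S ::= i P]
giPi ⇒ gigPi   [P ::= g P]
gigPi ⇒ giggPi   [P ::= g P]
giggPi ⇒ gigggPi   [P ::= g P]
gigggPi ⇒ giggggPi   [P ::= g P]
giggggPi ⇒ gigggggPi   [P ::= g P]
gigggggPi ⇒ giggggggPi   [P ::= g P]
giggggggPi ⇒ gigggggggPi   [P ::= g P]
gigggggggPi ⇒ giggggggggi   [P ::= g]

S⇒gSi⇒giPi⇒gigPi⇒giggPi⇒gigggPi⇒giggggPi⇒gigggggPi⇒giggggggPi⇒gigggggggPi⇒giggggggggi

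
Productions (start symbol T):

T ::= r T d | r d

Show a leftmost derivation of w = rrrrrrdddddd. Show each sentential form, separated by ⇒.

T⇒rTd⇒rrTdd⇒rrrTddd⇒rrrrTdddd⇒rrrrrTddddd⇒rrrrrrdddddd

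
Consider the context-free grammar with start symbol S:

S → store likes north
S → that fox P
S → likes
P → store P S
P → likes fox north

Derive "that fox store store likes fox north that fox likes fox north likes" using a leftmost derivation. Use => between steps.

S => that fox P => that fox store P S => that fox store store P S S => that fox store store likes fox north S S => that fox store store likes fox north that fox P S => that fox store store likes fox north that fox likes fox north S => that fox store store likes fox north that fox likes fox north likes

S => that fox P   [S → that fox P]
that fox P => that fox store P S   [P → store P S]
that fox store P S => that fox store store P S S   [P → store P S]
that fox store store P S S => that fox store store likes fox north S S   [P → likes fox north]
that fox store store likes fox north S S => that fox store store likes fox north that fox P S   [S → that fox P]
that fox store store likes fox north that fox P S => that fox store store likes fox north that fox likes fox north S   [P → likes fox north]
that fox store store likes fox north that fox likes fox north S => that fox store store likes fox north that fox likes fox north likes   [S → likes]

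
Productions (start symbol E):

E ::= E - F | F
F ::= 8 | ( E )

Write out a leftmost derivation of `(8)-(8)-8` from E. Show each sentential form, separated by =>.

E=>E-F=>E-F-F=>F-F-F=>(E)-F-F=>(F)-F-F=>(8)-F-F=>(8)-(E)-F=>(8)-(F)-F=>(8)-(8)-F=>(8)-(8)-8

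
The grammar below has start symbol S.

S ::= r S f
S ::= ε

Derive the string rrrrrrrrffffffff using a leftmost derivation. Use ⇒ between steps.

S ⇒ rSf   [S ::= r S f]
rSf ⇒ rrSff   [S ::= r S f]
rrSff ⇒ rrrSfff   [S ::= r S f]
rrrSfff ⇒ rrrrSffff   [S ::= r S f]
rrrrSffff ⇒ rrrrrSfffff   [S ::= r S f]
rrrrrSfffff ⇒ rrrrrrSffffff   [S ::= r S f]
rrrrrrSffffff ⇒ rrrrrrrSfffffff   [S ::= r S f]
rrrrrrrSfffffff ⇒ rrrrrrrrSffffffff   [S ::= r S f]
rrrrrrrrSffffffff ⇒ rrrrrrrrffffffff   [S ::= ε]

S ⇒ rSf ⇒ rrSff ⇒ rrrSfff ⇒ rrrrSffff ⇒ rrrrrSfffff ⇒ rrrrrrSffffff ⇒ rrrrrrrSfffffff ⇒ rrrrrrrrSffffffff ⇒ rrrrrrrrffffffff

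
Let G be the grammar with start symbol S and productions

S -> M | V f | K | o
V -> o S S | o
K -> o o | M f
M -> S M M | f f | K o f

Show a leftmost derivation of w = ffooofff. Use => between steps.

S=>M=>SMM=>MMM=>ffMM=>ffKofM=>ffooofM=>ffooofff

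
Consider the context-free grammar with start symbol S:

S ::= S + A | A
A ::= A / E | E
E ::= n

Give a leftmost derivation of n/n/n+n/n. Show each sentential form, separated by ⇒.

S ⇒ S+A   [S ::= S + A]
S+A ⇒ A+A   [S ::= A]
A+A ⇒ A/E+A   [A ::= A / E]
A/E+A ⇒ A/E/E+A   [A ::= A / E]
A/E/E+A ⇒ E/E/E+A   [A ::= E]
E/E/E+A ⇒ n/E/E+A   [E ::= n]
n/E/E+A ⇒ n/n/E+A   [E ::= n]
n/n/E+A ⇒ n/n/n+A   [E ::= n]
n/n/n+A ⇒ n/n/n+A/E   [A ::= A / E]
n/n/n+A/E ⇒ n/n/n+E/E   [A ::= E]
n/n/n+E/E ⇒ n/n/n+n/E   [E ::= n]
n/n/n+n/E ⇒ n/n/n+n/n   [E ::= n]

S ⇒ S+A ⇒ A+A ⇒ A/E+A ⇒ A/E/E+A ⇒ E/E/E+A ⇒ n/E/E+A ⇒ n/n/E+A ⇒ n/n/n+A ⇒ n/n/n+A/E ⇒ n/n/n+E/E ⇒ n/n/n+n/E ⇒ n/n/n+n/n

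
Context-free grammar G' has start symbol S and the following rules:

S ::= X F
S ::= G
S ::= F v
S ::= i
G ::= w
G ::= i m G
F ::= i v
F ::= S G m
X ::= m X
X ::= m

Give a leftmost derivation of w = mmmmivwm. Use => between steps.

S => XF   [S ::= X F]
XF => mXF   [X ::= m X]
mXF => mmF   [X ::= m]
mmF => mmSGm   [F ::= S G m]
mmSGm => mmXFGm   [S ::= X F]
mmXFGm => mmmXFGm   [X ::= m X]
mmmXFGm => mmmmFGm   [X ::= m]
mmmmFGm => mmmmivGm   [F ::= i v]
mmmmivGm => mmmmivwm   [G ::= w]

S => XF => mXF => mmF => mmSGm => mmXFGm => mmmXFGm => mmmmFGm => mmmmivGm => mmmmivwm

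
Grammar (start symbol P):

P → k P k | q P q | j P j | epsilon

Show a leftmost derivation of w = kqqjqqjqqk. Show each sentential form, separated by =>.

P => kPk => kqPqk => kqqPqqk => kqqjPjqqk => kqqjqPqjqqk => kqqjqqjqqk

P => kPk   [P → k P k]
kPk => kqPqk   [P → q P q]
kqPqk => kqqPqqk   [P → q P q]
kqqPqqk => kqqjPjqqk   [P → j P j]
kqqjPjqqk => kqqjqPqjqqk   [P → q P q]
kqqjqPqjqqk => kqqjqqjqqk   [P → epsilon]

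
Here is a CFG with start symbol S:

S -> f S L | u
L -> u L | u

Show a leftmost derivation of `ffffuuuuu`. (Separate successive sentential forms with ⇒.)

S ⇒ fSL   [S -> f S L]
fSL ⇒ ffSLL   [S -> f S L]
ffSLL ⇒ fffSLLL   [S -> f S L]
fffSLLL ⇒ ffffSLLLL   [S -> f S L]
ffffSLLLL ⇒ ffffuLLLL   [S -> u]
ffffuLLLL ⇒ ffffuuLLL   [L -> u]
ffffuuLLL ⇒ ffffuuuLL   [L -> u]
ffffuuuLL ⇒ ffffuuuuL   [L -> u]
ffffuuuuL ⇒ ffffuuuuu   [L -> u]

S⇒fSL⇒ffSLL⇒fffSLLL⇒ffffSLLLL⇒ffffuLLLL⇒ffffuuLLL⇒ffffuuuLL⇒ffffuuuuL⇒ffffuuuuu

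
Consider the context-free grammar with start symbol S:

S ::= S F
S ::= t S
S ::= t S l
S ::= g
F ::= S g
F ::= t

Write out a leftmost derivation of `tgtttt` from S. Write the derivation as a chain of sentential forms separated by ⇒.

S ⇒ SF   [S ::= S F]
SF ⇒ SFF   [S ::= S F]
SFF ⇒ SFFF   [S ::= S F]
SFFF ⇒ tSFFF   [S ::= t S]
tSFFF ⇒ tSFFFF   [S ::= S F]
tSFFFF ⇒ tgFFFF   [S ::= g]
tgFFFF ⇒ tgtFFF   [F ::= t]
tgtFFF ⇒ tgttFF   [F ::= t]
tgttFF ⇒ tgtttF   [F ::= t]
tgtttF ⇒ tgtttt   [F ::= t]

S ⇒ SF ⇒ SFF ⇒ SFFF ⇒ tSFFF ⇒ tSFFFF ⇒ tgFFFF ⇒ tgtFFF ⇒ tgttFF ⇒ tgtttF ⇒ tgtttt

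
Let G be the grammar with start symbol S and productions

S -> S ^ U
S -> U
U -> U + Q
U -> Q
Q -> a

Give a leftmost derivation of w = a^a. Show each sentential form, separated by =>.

S => S^U => U^U => Q^U => a^U => a^Q => a^a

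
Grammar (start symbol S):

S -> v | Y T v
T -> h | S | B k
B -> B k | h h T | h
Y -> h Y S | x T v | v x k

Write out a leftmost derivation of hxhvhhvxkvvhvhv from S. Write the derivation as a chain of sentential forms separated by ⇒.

S⇒YTv⇒hYSTv⇒hxTvSTv⇒hxhvSTv⇒hxhvYTvTv⇒hxhvhYSTvTv⇒hxhvhhYSSTvTv⇒hxhvhhvxkSSTvTv⇒hxhvhhvxkvSTvTv⇒hxhvhhvxkvvTvTv⇒hxhvhhvxkvvhvTv⇒hxhvhhvxkvvhvhv

S ⇒ YTv   [S -> Y T v]
YTv ⇒ hYSTv   [Y -> h Y S]
hYSTv ⇒ hxTvSTv   [Y -> x T v]
hxTvSTv ⇒ hxhvSTv   [T -> h]
hxhvSTv ⇒ hxhvYTvTv   [S -> Y T v]
hxhvYTvTv ⇒ hxhvhYSTvTv   [Y -> h Y S]
hxhvhYSTvTv ⇒ hxhvhhYSSTvTv   [Y -> h Y S]
hxhvhhYSSTvTv ⇒ hxhvhhvxkSSTvTv   [Y -> v x k]
hxhvhhvxkSSTvTv ⇒ hxhvhhvxkvSTvTv   [S -> v]
hxhvhhvxkvSTvTv ⇒ hxhvhhvxkvvTvTv   [S -> v]
hxhvhhvxkvvTvTv ⇒ hxhvhhvxkvvhvTv   [T -> h]
hxhvhhvxkvvhvTv ⇒ hxhvhhvxkvvhvhv   [T -> h]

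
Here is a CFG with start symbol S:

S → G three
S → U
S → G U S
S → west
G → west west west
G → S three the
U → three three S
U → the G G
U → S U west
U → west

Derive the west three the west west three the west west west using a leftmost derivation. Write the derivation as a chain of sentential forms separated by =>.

S => U   [S → U]
U => the G G   [U → the G G]
the G G => the S three the G   [G → S three the]
the S three the G => the G U S three the G   [S → G U S]
the G U S three the G => the S three the U S three the G   [G → S three the]
the S three the U S three the G => the west three the U S three the G   [S → west]
the west three the U S three the G => the west three the west S three the G   [U → west]
the west three the west S three the G => the west three the west west three the G   [S → west]
the west three the west west three the G => the west three the west west three the west west west   [G → west west west]

S => U => the G G => the S three the G => the G U S three the G => the S three the U S three the G => the west three the U S three the G => the west three the west S three the G => the west three the west west three the G => the west three the west west three the west west west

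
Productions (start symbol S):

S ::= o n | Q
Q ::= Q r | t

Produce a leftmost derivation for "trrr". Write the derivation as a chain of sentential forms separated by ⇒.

S ⇒ Q ⇒ Qr ⇒ Qrr ⇒ Qrrr ⇒ trrr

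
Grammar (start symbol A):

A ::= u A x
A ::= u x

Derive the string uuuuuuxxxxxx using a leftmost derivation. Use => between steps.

A => uAx => uuAxx => uuuAxxx => uuuuAxxxx => uuuuuAxxxxx => uuuuuuxxxxxx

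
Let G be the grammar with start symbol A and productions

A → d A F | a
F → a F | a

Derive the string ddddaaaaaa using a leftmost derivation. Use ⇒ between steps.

A⇒dAF⇒ddAFF⇒dddAFFF⇒ddddAFFFF⇒ddddaFFFF⇒ddddaaFFF⇒ddddaaaFFF⇒ddddaaaaFF⇒ddddaaaaaF⇒ddddaaaaaa

A ⇒ dAF   [A → d A F]
dAF ⇒ ddAFF   [A → d A F]
ddAFF ⇒ dddAFFF   [A → d A F]
dddAFFF ⇒ ddddAFFFF   [A → d A F]
ddddAFFFF ⇒ ddddaFFFF   [A → a]
ddddaFFFF ⇒ ddddaaFFF   [F → a]
ddddaaFFF ⇒ ddddaaaFFF   [F → a F]
ddddaaaFFF ⇒ ddddaaaaFF   [F → a]
ddddaaaaFF ⇒ ddddaaaaaF   [F → a]
ddddaaaaaF ⇒ ddddaaaaaa   [F → a]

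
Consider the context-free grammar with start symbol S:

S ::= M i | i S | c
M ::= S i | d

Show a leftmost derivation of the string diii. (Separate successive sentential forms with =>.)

S => Mi   [S ::= M i]
Mi => Sii   [M ::= S i]
Sii => Miii   [S ::= M i]
Miii => diii   [M ::= d]

S => Mi => Sii => Miii => diii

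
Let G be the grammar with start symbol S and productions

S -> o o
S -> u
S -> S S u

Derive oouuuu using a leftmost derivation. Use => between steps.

S => SSu => SSuSu => ooSuSu => oouuSu => oouuuu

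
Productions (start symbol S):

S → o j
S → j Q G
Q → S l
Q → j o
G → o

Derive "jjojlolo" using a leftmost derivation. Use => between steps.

S => jQG   [S → j Q G]
jQG => jSlG   [Q → S l]
jSlG => jjQGlG   [S → j Q G]
jjQGlG => jjSlGlG   [Q → S l]
jjSlGlG => jjojlGlG   [S → o j]
jjojlGlG => jjojlolG   [G → o]
jjojlolG => jjojlolo   [G → o]

S => jQG => jSlG => jjQGlG => jjSlGlG => jjojlGlG => jjojlolG => jjojlolo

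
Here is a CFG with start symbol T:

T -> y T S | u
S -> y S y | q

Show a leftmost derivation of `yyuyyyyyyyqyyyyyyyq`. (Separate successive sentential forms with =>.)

T => yTS   [T -> y T S]
yTS => yyTSS   [T -> y T S]
yyTSS => yyuSS   [T -> u]
yyuSS => yyuySyS   [S -> y S y]
yyuySyS => yyuyySyyS   [S -> y S y]
yyuyySyyS => yyuyyySyyyS   [S -> y S y]
yyuyyySyyyS => yyuyyyySyyyyS   [S -> y S y]
yyuyyyySyyyyS => yyuyyyyySyyyyyS   [S -> y S y]
yyuyyyyySyyyyyS => yyuyyyyyySyyyyyyS   [S -> y S y]
yyuyyyyyySyyyyyyS => yyuyyyyyyySyyyyyyyS   [S -> y S y]
yyuyyyyyyySyyyyyyyS => yyuyyyyyyyqyyyyyyyS   [S -> q]
yyuyyyyyyyqyyyyyyyS => yyuyyyyyyyqyyyyyyyq   [S -> q]

T => yTS => yyTSS => yyuSS => yyuySyS => yyuyySyyS => yyuyyySyyyS => yyuyyyySyyyyS => yyuyyyyySyyyyyS => yyuyyyyyySyyyyyyS => yyuyyyyyyySyyyyyyyS => yyuyyyyyyyqyyyyyyyS => yyuyyyyyyyqyyyyyyyq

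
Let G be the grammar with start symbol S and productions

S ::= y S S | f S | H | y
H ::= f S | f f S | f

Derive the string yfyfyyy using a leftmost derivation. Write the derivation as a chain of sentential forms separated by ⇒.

S ⇒ ySS ⇒ yfSS ⇒ yfySSS ⇒ yfyHSS ⇒ yfyfSSS ⇒ yfyfySS ⇒ yfyfyyS ⇒ yfyfyyy

S ⇒ ySS   [S ::= y S S]
ySS ⇒ yfSS   [S ::= f S]
yfSS ⇒ yfySSS   [S ::= y S S]
yfySSS ⇒ yfyHSS   [S ::= H]
yfyHSS ⇒ yfyfSSS   [H ::= f S]
yfyfSSS ⇒ yfyfySS   [S ::= y]
yfyfySS ⇒ yfyfyyS   [S ::= y]
yfyfyyS ⇒ yfyfyyy   [S ::= y]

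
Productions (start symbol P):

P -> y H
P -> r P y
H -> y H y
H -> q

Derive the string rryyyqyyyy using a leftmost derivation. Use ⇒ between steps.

P ⇒ rPy ⇒ rrPyy ⇒ rryHyy ⇒ rryyHyyy ⇒ rryyyHyyyy ⇒ rryyyqyyyy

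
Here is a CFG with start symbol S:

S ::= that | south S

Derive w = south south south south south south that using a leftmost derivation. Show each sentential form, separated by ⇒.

S ⇒ south S ⇒ south south S ⇒ south south south S ⇒ south south south south S ⇒ south south south south south S ⇒ south south south south south south S ⇒ south south south south south south that

S ⇒ south S   [S ::= south S]
south S ⇒ south south S   [S ::= south S]
south south S ⇒ south south south S   [S ::= south S]
south south south S ⇒ south south south south S   [S ::= south S]
south south south south S ⇒ south south south south south S   [S ::= south S]
south south south south south S ⇒ south south south south south south S   [S ::= south S]
south south south south south south S ⇒ south south south south south south that   [S ::= that]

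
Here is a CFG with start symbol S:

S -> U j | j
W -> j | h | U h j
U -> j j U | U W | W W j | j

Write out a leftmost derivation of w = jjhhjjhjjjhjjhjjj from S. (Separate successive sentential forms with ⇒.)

S ⇒ Uj ⇒ WWjj ⇒ UhjWjj ⇒ jjUhjWjj ⇒ jjWWjhjWjj ⇒ jjUhjWjhjWjj ⇒ jjUWhjWjhjWjj ⇒ jjWWjWhjWjhjWjj ⇒ jjhWjWhjWjhjWjj ⇒ jjhhjWhjWjhjWjj ⇒ jjhhjjhjWjhjWjj ⇒ jjhhjjhjjjhjWjj ⇒ jjhhjjhjjjhjUhjjj ⇒ jjhhjjhjjjhjjhjjj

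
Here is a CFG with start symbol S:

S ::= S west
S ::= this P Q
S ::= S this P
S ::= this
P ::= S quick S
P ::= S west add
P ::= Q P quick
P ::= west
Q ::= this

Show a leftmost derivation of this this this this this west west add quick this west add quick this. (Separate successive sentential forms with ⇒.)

S ⇒ this P Q ⇒ this Q P quick Q ⇒ this this P quick Q ⇒ this this S west add quick Q ⇒ this this this P Q west add quick Q ⇒ this this this Q P quick Q west add quick Q ⇒ this this this this P quick Q west add quick Q ⇒ this this this this S west add quick Q west add quick Q ⇒ this this this this S west west add quick Q west add quick Q ⇒ this this this this this west west add quick Q west add quick Q ⇒ this this this this this west west add quick this west add quick Q ⇒ this this this this this west west add quick this west add quick this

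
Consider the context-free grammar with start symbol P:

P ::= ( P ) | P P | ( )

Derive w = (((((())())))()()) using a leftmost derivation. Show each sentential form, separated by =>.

P => (P)   [P ::= ( P )]
(P) => (PP)   [P ::= P P]
(PP) => (PPP)   [P ::= P P]
(PPP) => ((P)PP)   [P ::= ( P )]
((P)PP) => (((P))PP)   [P ::= ( P )]
(((P))PP) => ((((P)))PP)   [P ::= ( P )]
((((P)))PP) => ((((PP)))PP)   [P ::= P P]
((((PP)))PP) => (((((P)P)))PP)   [P ::= ( P )]
(((((P)P)))PP) => (((((())P)))PP)   [P ::= ( )]
(((((())P)))PP) => (((((())())))PP)   [P ::= ( )]
(((((())())))PP) => (((((())())))()P)   [P ::= ( )]
(((((())())))()P) => (((((())())))()())   [P ::= ( )]

P=>(P)=>(PP)=>(PPP)=>((P)PP)=>(((P))PP)=>((((P)))PP)=>((((PP)))PP)=>(((((P)P)))PP)=>(((((())P)))PP)=>(((((())())))PP)=>(((((())())))()P)=>(((((())())))()())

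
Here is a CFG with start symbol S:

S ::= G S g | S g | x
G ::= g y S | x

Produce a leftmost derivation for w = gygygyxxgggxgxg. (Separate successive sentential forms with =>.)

S => GSg => gySSg => gyGSgSg => gygySSgSg => gygySgSgSg => gygyGSggSgSg => gygygySSggSgSg => gygygyxSggSgSg => gygygyxSgggSgSg => gygygyxxgggSgSg => gygygyxxgggxgSg => gygygyxxgggxgxg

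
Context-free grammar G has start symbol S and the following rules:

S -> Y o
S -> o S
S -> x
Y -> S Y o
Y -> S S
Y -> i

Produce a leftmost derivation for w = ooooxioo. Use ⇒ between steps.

S ⇒ Yo   [S -> Y o]
Yo ⇒ SYoo   [Y -> S Y o]
SYoo ⇒ oSYoo   [S -> o S]
oSYoo ⇒ ooSYoo   [S -> o S]
ooSYoo ⇒ oooSYoo   [S -> o S]
oooSYoo ⇒ ooooSYoo   [S -> o S]
ooooSYoo ⇒ ooooxYoo   [S -> x]
ooooxYoo ⇒ ooooxioo   [Y -> i]

S ⇒ Yo ⇒ SYoo ⇒ oSYoo ⇒ ooSYoo ⇒ oooSYoo ⇒ ooooSYoo ⇒ ooooxYoo ⇒ ooooxioo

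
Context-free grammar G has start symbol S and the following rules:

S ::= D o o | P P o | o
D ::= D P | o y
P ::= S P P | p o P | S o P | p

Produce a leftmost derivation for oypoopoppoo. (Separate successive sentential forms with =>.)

S => Doo   [S ::= D o o]
Doo => DPoo   [D ::= D P]
DPoo => DPPoo   [D ::= D P]
DPPoo => DPPPoo   [D ::= D P]
DPPPoo => oyPPPoo   [D ::= o y]
oyPPPoo => oypPPoo   [P ::= p]
oypPPoo => oypSoPPoo   [P ::= S o P]
oypSoPPoo => oypooPPoo   [S ::= o]
oypooPPoo => oypoopoPPoo   [P ::= p o P]
oypoopoPPoo => oypoopopPoo   [P ::= p]
oypoopopPoo => oypoopoppoo   [P ::= p]

S => Doo => DPoo => DPPoo => DPPPoo => oyPPPoo => oypPPoo => oypSoPPoo => oypooPPoo => oypoopoPPoo => oypoopopPoo => oypoopoppoo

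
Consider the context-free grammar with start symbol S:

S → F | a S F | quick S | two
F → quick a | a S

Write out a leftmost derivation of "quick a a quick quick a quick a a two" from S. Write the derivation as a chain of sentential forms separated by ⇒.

S ⇒ quick S ⇒ quick F ⇒ quick a S ⇒ quick a a S F ⇒ quick a a quick S F ⇒ quick a a quick quick S F ⇒ quick a a quick quick F F ⇒ quick a a quick quick a S F ⇒ quick a a quick quick a F F ⇒ quick a a quick quick a quick a F ⇒ quick a a quick quick a quick a a S ⇒ quick a a quick quick a quick a a two

S ⇒ quick S   [S → quick S]
quick S ⇒ quick F   [S → F]
quick F ⇒ quick a S   [F → a S]
quick a S ⇒ quick a a S F   [S → a S F]
quick a a S F ⇒ quick a a quick S F   [S → quick S]
quick a a quick S F ⇒ quick a a quick quick S F   [S → quick S]
quick a a quick quick S F ⇒ quick a a quick quick F F   [S → F]
quick a a quick quick F F ⇒ quick a a quick quick a S F   [F → a S]
quick a a quick quick a S F ⇒ quick a a quick quick a F F   [S → F]
quick a a quick quick a F F ⇒ quick a a quick quick a quick a F   [F → quick a]
quick a a quick quick a quick a F ⇒ quick a a quick quick a quick a a S   [F → a S]
quick a a quick quick a quick a a S ⇒ quick a a quick quick a quick a a two   [S → two]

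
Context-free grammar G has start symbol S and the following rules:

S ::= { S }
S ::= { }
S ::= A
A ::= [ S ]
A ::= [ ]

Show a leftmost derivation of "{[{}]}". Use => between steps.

S => {S} => {A} => {[S]} => {[{}]}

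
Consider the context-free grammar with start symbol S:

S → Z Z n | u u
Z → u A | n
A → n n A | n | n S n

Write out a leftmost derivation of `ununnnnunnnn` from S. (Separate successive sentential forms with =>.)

S => ZZn => uAZn => unSnZn => unZZnnZn => unuAZnnZn => ununZnnZn => ununnnnZn => ununnnnuAn => ununnnnunnAn => ununnnnunnnn

S => ZZn   [S → Z Z n]
ZZn => uAZn   [Z → u A]
uAZn => unSnZn   [A → n S n]
unSnZn => unZZnnZn   [S → Z Z n]
unZZnnZn => unuAZnnZn   [Z → u A]
unuAZnnZn => ununZnnZn   [A → n]
ununZnnZn => ununnnnZn   [Z → n]
ununnnnZn => ununnnnuAn   [Z → u A]
ununnnnuAn => ununnnnunnAn   [A → n n A]
ununnnnunnAn => ununnnnunnnn   [A → n]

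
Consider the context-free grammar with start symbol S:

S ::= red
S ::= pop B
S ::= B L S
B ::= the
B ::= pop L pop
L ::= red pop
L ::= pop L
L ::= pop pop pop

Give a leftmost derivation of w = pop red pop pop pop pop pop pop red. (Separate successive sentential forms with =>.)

S => B L S => pop L pop L S => pop red pop pop L S => pop red pop pop pop L S => pop red pop pop pop pop pop pop S => pop red pop pop pop pop pop pop red

S => B L S   [S ::= B L S]
B L S => pop L pop L S   [B ::= pop L pop]
pop L pop L S => pop red pop pop L S   [L ::= red pop]
pop red pop pop L S => pop red pop pop pop L S   [L ::= pop L]
pop red pop pop pop L S => pop red pop pop pop pop pop pop S   [L ::= pop pop pop]
pop red pop pop pop pop pop pop S => pop red pop pop pop pop pop pop red   [S ::= red]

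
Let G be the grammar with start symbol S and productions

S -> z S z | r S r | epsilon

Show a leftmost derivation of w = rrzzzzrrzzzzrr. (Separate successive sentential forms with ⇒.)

S ⇒ rSr ⇒ rrSrr ⇒ rrzSzrr ⇒ rrzzSzzrr ⇒ rrzzzSzzzrr ⇒ rrzzzzSzzzzrr ⇒ rrzzzzrSrzzzzrr ⇒ rrzzzzrrzzzzrr

S ⇒ rSr   [S -> r S r]
rSr ⇒ rrSrr   [S -> r S r]
rrSrr ⇒ rrzSzrr   [S -> z S z]
rrzSzrr ⇒ rrzzSzzrr   [S -> z S z]
rrzzSzzrr ⇒ rrzzzSzzzrr   [S -> z S z]
rrzzzSzzzrr ⇒ rrzzzzSzzzzrr   [S -> z S z]
rrzzzzSzzzzrr ⇒ rrzzzzrSrzzzzrr   [S -> r S r]
rrzzzzrSrzzzzrr ⇒ rrzzzzrrzzzzrr   [S -> epsilon]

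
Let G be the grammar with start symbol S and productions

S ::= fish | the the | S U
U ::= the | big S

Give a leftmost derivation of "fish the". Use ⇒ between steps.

S ⇒ S U ⇒ fish U ⇒ fish the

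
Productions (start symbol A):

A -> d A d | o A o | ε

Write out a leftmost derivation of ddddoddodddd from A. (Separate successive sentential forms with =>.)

A => dAd => ddAdd => dddAddd => ddddAdddd => ddddoAodddd => ddddodAdodddd => ddddoddodddd

A => dAd   [A -> d A d]
dAd => ddAdd   [A -> d A d]
ddAdd => dddAddd   [A -> d A d]
dddAddd => ddddAdddd   [A -> d A d]
ddddAdddd => ddddoAodddd   [A -> o A o]
ddddoAodddd => ddddodAdodddd   [A -> d A d]
ddddodAdodddd => ddddoddodddd   [A -> ε]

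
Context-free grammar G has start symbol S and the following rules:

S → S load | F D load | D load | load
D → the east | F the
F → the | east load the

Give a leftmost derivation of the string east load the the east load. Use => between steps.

S => F D load => east load the D load => east load the the east load

S => F D load   [S → F D load]
F D load => east load the D load   [F → east load the]
east load the D load => east load the the east load   [D → the east]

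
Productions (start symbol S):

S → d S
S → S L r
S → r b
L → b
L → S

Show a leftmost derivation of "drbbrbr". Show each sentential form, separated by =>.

S => dS => dSLr => dSLrLr => drbLrLr => drbbrLr => drbbrbr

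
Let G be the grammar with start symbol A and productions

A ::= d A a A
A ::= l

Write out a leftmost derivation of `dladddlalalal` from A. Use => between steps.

A => dAaA   [A ::= d A a A]
dAaA => dlaA   [A ::= l]
dlaA => dladAaA   [A ::= d A a A]
dladAaA => dladdAaAaA   [A ::= d A a A]
dladdAaAaA => dladddAaAaAaA   [A ::= d A a A]
dladddAaAaAaA => dladddlaAaAaA   [A ::= l]
dladddlaAaAaA => dladddlalaAaA   [A ::= l]
dladddlalaAaA => dladddlalalaA   [A ::= l]
dladddlalalaA => dladddlalalal   [A ::= l]

A => dAaA => dlaA => dladAaA => dladdAaAaA => dladddAaAaAaA => dladddlaAaAaA => dladddlalaAaA => dladddlalalaA => dladddlalalal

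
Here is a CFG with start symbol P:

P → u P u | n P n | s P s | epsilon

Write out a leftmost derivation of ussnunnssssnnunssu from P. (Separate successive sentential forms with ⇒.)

P⇒uPu⇒usPsu⇒ussPssu⇒ussnPnssu⇒ussnuPunssu⇒ussnunPnunssu⇒ussnunnPnnunssu⇒ussnunnsPsnnunssu⇒ussnunnssPssnnunssu⇒ussnunnssssnnunssu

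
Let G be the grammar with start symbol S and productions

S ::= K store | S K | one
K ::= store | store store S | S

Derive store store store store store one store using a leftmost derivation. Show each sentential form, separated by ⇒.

S ⇒ S K ⇒ S K K ⇒ S K K K ⇒ K store K K K ⇒ store store K K K ⇒ store store store K K ⇒ store store store store store S K ⇒ store store store store store one K ⇒ store store store store store one store

S ⇒ S K   [S ::= S K]
S K ⇒ S K K   [S ::= S K]
S K K ⇒ S K K K   [S ::= S K]
S K K K ⇒ K store K K K   [S ::= K store]
K store K K K ⇒ store store K K K   [K ::= store]
store store K K K ⇒ store store store K K   [K ::= store]
store store store K K ⇒ store store store store store S K   [K ::= store store S]
store store store store store S K ⇒ store store store store store one K   [S ::= one]
store store store store store one K ⇒ store store store store store one store   [K ::= store]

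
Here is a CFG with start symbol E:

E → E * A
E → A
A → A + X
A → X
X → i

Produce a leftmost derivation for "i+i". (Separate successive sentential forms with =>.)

E => A => A+X => X+X => i+X => i+i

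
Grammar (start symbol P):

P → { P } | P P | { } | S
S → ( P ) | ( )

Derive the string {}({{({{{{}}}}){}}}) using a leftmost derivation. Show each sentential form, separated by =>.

P => PP => {}P => {}S => {}(P) => {}({P}) => {}({{P}}) => {}({{PP}}) => {}({{SP}}) => {}({{(P)P}}) => {}({{({P})P}}) => {}({{({{P}})P}}) => {}({{({{{P}}})P}}) => {}({{({{{{}}}})P}}) => {}({{({{{{}}}}){}}})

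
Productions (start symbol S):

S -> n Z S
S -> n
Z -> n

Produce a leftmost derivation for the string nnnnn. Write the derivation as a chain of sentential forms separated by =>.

S => nZS   [S -> n Z S]
nZS => nnS   [Z -> n]
nnS => nnnZS   [S -> n Z S]
nnnZS => nnnnS   [Z -> n]
nnnnS => nnnnn   [S -> n]

S => nZS => nnS => nnnZS => nnnnS => nnnnn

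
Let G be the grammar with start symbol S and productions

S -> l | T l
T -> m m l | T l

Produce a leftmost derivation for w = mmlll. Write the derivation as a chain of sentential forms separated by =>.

S => Tl => Tll => mmlll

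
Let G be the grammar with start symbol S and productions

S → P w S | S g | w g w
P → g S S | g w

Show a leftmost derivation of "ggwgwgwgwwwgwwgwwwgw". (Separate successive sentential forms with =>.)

S => PwS => gSSwS => gPwSSwS => ggSSwSSwS => ggSgSwSSwS => ggwgwgSwSSwS => ggwgwgwgwwSSwS => ggwgwgwgwwwgwSwS => ggwgwgwgwwwgwwgwwS => ggwgwgwgwwwgwwgwwwgw

S => PwS   [S → P w S]
PwS => gSSwS   [P → g S S]
gSSwS => gPwSSwS   [S → P w S]
gPwSSwS => ggSSwSSwS   [P → g S S]
ggSSwSSwS => ggSgSwSSwS   [S → S g]
ggSgSwSSwS => ggwgwgSwSSwS   [S → w g w]
ggwgwgSwSSwS => ggwgwgwgwwSSwS   [S → w g w]
ggwgwgwgwwSSwS => ggwgwgwgwwwgwSwS   [S → w g w]
ggwgwgwgwwwgwSwS => ggwgwgwgwwwgwwgwwS   [S → w g w]
ggwgwgwgwwwgwwgwwS => ggwgwgwgwwwgwwgwwwgw   [S → w g w]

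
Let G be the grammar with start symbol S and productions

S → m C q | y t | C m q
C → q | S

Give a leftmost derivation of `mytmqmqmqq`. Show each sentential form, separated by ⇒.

S ⇒ mCq ⇒ mSq ⇒ mCmqq ⇒ mSmqq ⇒ mCmqmqq ⇒ mSmqmqq ⇒ mCmqmqmqq ⇒ mSmqmqmqq ⇒ mytmqmqmqq

S ⇒ mCq   [S → m C q]
mCq ⇒ mSq   [C → S]
mSq ⇒ mCmqq   [S → C m q]
mCmqq ⇒ mSmqq   [C → S]
mSmqq ⇒ mCmqmqq   [S → C m q]
mCmqmqq ⇒ mSmqmqq   [C → S]
mSmqmqq ⇒ mCmqmqmqq   [S → C m q]
mCmqmqmqq ⇒ mSmqmqmqq   [C → S]
mSmqmqmqq ⇒ mytmqmqmqq   [S → y t]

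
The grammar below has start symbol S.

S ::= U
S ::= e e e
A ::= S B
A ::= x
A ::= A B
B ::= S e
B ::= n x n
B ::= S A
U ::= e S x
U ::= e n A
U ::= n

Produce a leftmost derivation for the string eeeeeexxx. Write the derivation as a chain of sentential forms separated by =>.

S => U => eSx => eUx => eeSxx => eeUxx => eeeSxxx => eeeeeexxx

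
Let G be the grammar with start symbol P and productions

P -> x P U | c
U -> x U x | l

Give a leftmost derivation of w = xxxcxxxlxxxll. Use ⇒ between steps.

P⇒xPU⇒xxPUU⇒xxxPUUU⇒xxxcUUU⇒xxxcxUxUU⇒xxxcxxUxxUU⇒xxxcxxxUxxxUU⇒xxxcxxxlxxxUU⇒xxxcxxxlxxxlU⇒xxxcxxxlxxxll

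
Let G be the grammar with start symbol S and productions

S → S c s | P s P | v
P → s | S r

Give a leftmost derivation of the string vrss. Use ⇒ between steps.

S ⇒ PsP   [S → P s P]
PsP ⇒ SrsP   [P → S r]
SrsP ⇒ vrsP   [S → v]
vrsP ⇒ vrss   [P → s]

S ⇒ PsP ⇒ SrsP ⇒ vrsP ⇒ vrss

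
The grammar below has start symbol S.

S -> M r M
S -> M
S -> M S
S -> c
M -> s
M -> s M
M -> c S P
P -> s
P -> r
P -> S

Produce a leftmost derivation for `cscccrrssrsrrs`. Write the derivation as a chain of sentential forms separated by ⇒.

S⇒MrM⇒cSPrM⇒cMrMPrM⇒csMrMPrM⇒cscSPrMPrM⇒cscMrMPrMPrM⇒csccSPrMPrMPrM⇒cscccPrMPrMPrM⇒cscccrrMPrMPrM⇒cscccrrsPrMPrM⇒cscccrrssrMPrM⇒cscccrrssrsPrM⇒cscccrrssrsrrM⇒cscccrrssrsrrs

S ⇒ MrM   [S -> M r M]
MrM ⇒ cSPrM   [M -> c S P]
cSPrM ⇒ cMrMPrM   [S -> M r M]
cMrMPrM ⇒ csMrMPrM   [M -> s M]
csMrMPrM ⇒ cscSPrMPrM   [M -> c S P]
cscSPrMPrM ⇒ cscMrMPrMPrM   [S -> M r M]
cscMrMPrMPrM ⇒ csccSPrMPrMPrM   [M -> c S P]
csccSPrMPrMPrM ⇒ cscccPrMPrMPrM   [S -> c]
cscccPrMPrMPrM ⇒ cscccrrMPrMPrM   [P -> r]
cscccrrMPrMPrM ⇒ cscccrrsPrMPrM   [M -> s]
cscccrrsPrMPrM ⇒ cscccrrssrMPrM   [P -> s]
cscccrrssrMPrM ⇒ cscccrrssrsPrM   [M -> s]
cscccrrssrsPrM ⇒ cscccrrssrsrrM   [P -> r]
cscccrrssrsrrM ⇒ cscccrrssrsrrs   [M -> s]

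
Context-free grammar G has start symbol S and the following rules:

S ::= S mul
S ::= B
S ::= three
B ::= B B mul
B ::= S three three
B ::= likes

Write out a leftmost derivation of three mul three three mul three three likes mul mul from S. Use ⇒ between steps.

S ⇒ S mul   [S ::= S mul]
S mul ⇒ B mul   [S ::= B]
B mul ⇒ B B mul mul   [B ::= B B mul]
B B mul mul ⇒ S three three B mul mul   [B ::= S three three]
S three three B mul mul ⇒ S mul three three B mul mul   [S ::= S mul]
S mul three three B mul mul ⇒ B mul three three B mul mul   [S ::= B]
B mul three three B mul mul ⇒ S three three mul three three B mul mul   [B ::= S three three]
S three three mul three three B mul mul ⇒ S mul three three mul three three B mul mul   [S ::= S mul]
S mul three three mul three three B mul mul ⇒ three mul three three mul three three B mul mul   [S ::= three]
three mul three three mul three three B mul mul ⇒ three mul three three mul three three likes mul mul   [B ::= likes]

S ⇒ S mul ⇒ B mul ⇒ B B mul mul ⇒ S three three B mul mul ⇒ S mul three three B mul mul ⇒ B mul three three B mul mul ⇒ S three three mul three three B mul mul ⇒ S mul three three mul three three B mul mul ⇒ three mul three three mul three three B mul mul ⇒ three mul three three mul three three likes mul mul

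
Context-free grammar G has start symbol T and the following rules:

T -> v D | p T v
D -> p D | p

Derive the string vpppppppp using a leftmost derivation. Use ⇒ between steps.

T ⇒ vD ⇒ vpD ⇒ vppD ⇒ vpppD ⇒ vppppD ⇒ vpppppD ⇒ vppppppD ⇒ vpppppppD ⇒ vpppppppp

T ⇒ vD   [T -> v D]
vD ⇒ vpD   [D -> p D]
vpD ⇒ vppD   [D -> p D]
vppD ⇒ vpppD   [D -> p D]
vpppD ⇒ vppppD   [D -> p D]
vppppD ⇒ vpppppD   [D -> p D]
vpppppD ⇒ vppppppD   [D -> p D]
vppppppD ⇒ vpppppppD   [D -> p D]
vpppppppD ⇒ vpppppppp   [D -> p]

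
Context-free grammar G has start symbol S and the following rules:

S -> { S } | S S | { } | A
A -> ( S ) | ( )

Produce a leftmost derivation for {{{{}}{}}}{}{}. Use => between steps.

S => SS => SSS => {S}SS => {{S}}SS => {{SS}}SS => {{{S}S}}SS => {{{{}}S}}SS => {{{{}}{}}}SS => {{{{}}{}}}{}S => {{{{}}{}}}{}{}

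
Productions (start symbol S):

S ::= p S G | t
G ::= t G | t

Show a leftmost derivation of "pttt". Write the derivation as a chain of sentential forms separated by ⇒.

S⇒pSG⇒ptG⇒pttG⇒pttt

S ⇒ pSG   [S ::= p S G]
pSG ⇒ ptG   [S ::= t]
ptG ⇒ pttG   [G ::= t G]
pttG ⇒ pttt   [G ::= t]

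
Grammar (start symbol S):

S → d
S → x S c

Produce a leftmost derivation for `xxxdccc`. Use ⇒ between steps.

S ⇒ xSc   [S → x S c]
xSc ⇒ xxScc   [S → x S c]
xxScc ⇒ xxxSccc   [S → x S c]
xxxSccc ⇒ xxxdccc   [S → d]

S ⇒ xSc ⇒ xxScc ⇒ xxxSccc ⇒ xxxdccc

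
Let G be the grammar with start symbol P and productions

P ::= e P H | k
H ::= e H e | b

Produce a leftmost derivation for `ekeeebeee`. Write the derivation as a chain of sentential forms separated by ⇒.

P ⇒ ePH ⇒ ekH ⇒ ekeHe ⇒ ekeeHee ⇒ ekeeeHeee ⇒ ekeeebeee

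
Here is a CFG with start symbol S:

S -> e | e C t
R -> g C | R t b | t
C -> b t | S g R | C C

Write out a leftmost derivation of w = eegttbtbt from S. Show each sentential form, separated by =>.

S => eCt => eSgRt => eegRt => eegRtbt => eegRtbtbt => eegttbtbt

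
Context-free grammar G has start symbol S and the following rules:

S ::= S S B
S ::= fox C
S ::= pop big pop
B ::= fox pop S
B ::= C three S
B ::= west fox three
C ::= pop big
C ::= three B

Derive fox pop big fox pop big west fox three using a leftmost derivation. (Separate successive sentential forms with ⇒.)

S ⇒ S S B ⇒ fox C S B ⇒ fox pop big S B ⇒ fox pop big fox C B ⇒ fox pop big fox pop big B ⇒ fox pop big fox pop big west fox three

S ⇒ S S B   [S ::= S S B]
S S B ⇒ fox C S B   [S ::= fox C]
fox C S B ⇒ fox pop big S B   [C ::= pop big]
fox pop big S B ⇒ fox pop big fox C B   [S ::= fox C]
fox pop big fox C B ⇒ fox pop big fox pop big B   [C ::= pop big]
fox pop big fox pop big B ⇒ fox pop big fox pop big west fox three   [B ::= west fox three]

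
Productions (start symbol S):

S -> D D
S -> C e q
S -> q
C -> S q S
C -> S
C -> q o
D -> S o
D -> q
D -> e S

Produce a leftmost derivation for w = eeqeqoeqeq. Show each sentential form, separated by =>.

S => DD   [S -> D D]
DD => eSD   [D -> e S]
eSD => eDDD   [S -> D D]
eDDD => eeSDD   [D -> e S]
eeSDD => eeqDD   [S -> q]
eeqDD => eeqeSD   [D -> e S]
eeqeSD => eeqeCeqD   [S -> C e q]
eeqeCeqD => eeqeqoeqD   [C -> q o]
eeqeqoeqD => eeqeqoeqeS   [D -> e S]
eeqeqoeqeS => eeqeqoeqeq   [S -> q]

S => DD => eSD => eDDD => eeSDD => eeqDD => eeqeSD => eeqeCeqD => eeqeqoeqD => eeqeqoeqeS => eeqeqoeqeq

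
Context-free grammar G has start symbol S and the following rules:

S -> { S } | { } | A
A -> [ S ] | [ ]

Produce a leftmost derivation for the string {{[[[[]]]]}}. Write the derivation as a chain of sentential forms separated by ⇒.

S ⇒ {S} ⇒ {{S}} ⇒ {{A}} ⇒ {{[S]}} ⇒ {{[A]}} ⇒ {{[[S]]}} ⇒ {{[[A]]}} ⇒ {{[[[S]]]}} ⇒ {{[[[A]]]}} ⇒ {{[[[[]]]]}}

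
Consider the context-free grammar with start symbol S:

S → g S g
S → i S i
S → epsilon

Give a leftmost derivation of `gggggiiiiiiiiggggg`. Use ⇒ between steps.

S ⇒ gSg   [S → g S g]
gSg ⇒ ggSgg   [S → g S g]
ggSgg ⇒ gggSggg   [S → g S g]
gggSggg ⇒ ggggSgggg   [S → g S g]
ggggSgggg ⇒ gggggSggggg   [S → g S g]
gggggSggggg ⇒ gggggiSiggggg   [S → i S i]
gggggiSiggggg ⇒ gggggiiSiiggggg   [S → i S i]
gggggiiSiiggggg ⇒ gggggiiiSiiiggggg   [S → i S i]
gggggiiiSiiiggggg ⇒ gggggiiiiSiiiiggggg   [S → i S i]
gggggiiiiSiiiiggggg ⇒ gggggiiiiiiiiggggg   [S → epsilon]

S⇒gSg⇒ggSgg⇒gggSggg⇒ggggSgggg⇒gggggSggggg⇒gggggiSiggggg⇒gggggiiSiiggggg⇒gggggiiiSiiiggggg⇒gggggiiiiSiiiiggggg⇒gggggiiiiiiiiggggg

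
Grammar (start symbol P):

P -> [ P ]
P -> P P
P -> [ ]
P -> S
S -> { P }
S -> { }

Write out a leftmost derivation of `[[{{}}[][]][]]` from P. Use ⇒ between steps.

P ⇒ [P]   [P -> [ P ]]
[P] ⇒ [PP]   [P -> P P]
[PP] ⇒ [[P]P]   [P -> [ P ]]
[[P]P] ⇒ [[PP]P]   [P -> P P]
[[PP]P] ⇒ [[PPP]P]   [P -> P P]
[[PPP]P] ⇒ [[SPP]P]   [P -> S]
[[SPP]P] ⇒ [[{P}PP]P]   [S -> { P }]
[[{P}PP]P] ⇒ [[{S}PP]P]   [P -> S]
[[{S}PP]P] ⇒ [[{{}}PP]P]   [S -> { }]
[[{{}}PP]P] ⇒ [[{{}}[]P]P]   [P -> [ ]]
[[{{}}[]P]P] ⇒ [[{{}}[][]]P]   [P -> [ ]]
[[{{}}[][]]P] ⇒ [[{{}}[][]][]]   [P -> [ ]]

P ⇒ [P] ⇒ [PP] ⇒ [[P]P] ⇒ [[PP]P] ⇒ [[PPP]P] ⇒ [[SPP]P] ⇒ [[{P}PP]P] ⇒ [[{S}PP]P] ⇒ [[{{}}PP]P] ⇒ [[{{}}[]P]P] ⇒ [[{{}}[][]]P] ⇒ [[{{}}[][]][]]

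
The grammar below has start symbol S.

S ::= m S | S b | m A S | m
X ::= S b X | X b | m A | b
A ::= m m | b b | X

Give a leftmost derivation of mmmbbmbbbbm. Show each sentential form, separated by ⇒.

S⇒mAS⇒mXS⇒mSbXS⇒mmASbXS⇒mmXSbXS⇒mmmASbXS⇒mmmbbSbXS⇒mmmbbmbXS⇒mmmbbmbXbS⇒mmmbbmbXbbS⇒mmmbbmbbbbS⇒mmmbbmbbbbm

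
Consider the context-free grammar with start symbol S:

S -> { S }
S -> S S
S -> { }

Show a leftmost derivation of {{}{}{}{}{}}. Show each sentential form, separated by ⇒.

S⇒{S}⇒{SS}⇒{{}S}⇒{{}SS}⇒{{}{}S}⇒{{}{}SS}⇒{{}{}SSS}⇒{{}{}{}SS}⇒{{}{}{}{}S}⇒{{}{}{}{}{}}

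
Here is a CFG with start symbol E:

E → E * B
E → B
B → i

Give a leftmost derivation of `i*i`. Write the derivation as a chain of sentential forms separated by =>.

E=>E*B=>B*B=>i*B=>i*i

E => E*B   [E → E * B]
E*B => B*B   [E → B]
B*B => i*B   [B → i]
i*B => i*i   [B → i]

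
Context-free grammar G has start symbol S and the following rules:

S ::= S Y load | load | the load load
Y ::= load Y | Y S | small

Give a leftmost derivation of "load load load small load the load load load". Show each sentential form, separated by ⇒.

S ⇒ S Y load   [S ::= S Y load]
S Y load ⇒ load Y load   [S ::= load]
load Y load ⇒ load Y S load   [Y ::= Y S]
load Y S load ⇒ load load Y S load   [Y ::= load Y]
load load Y S load ⇒ load load load Y S load   [Y ::= load Y]
load load load Y S load ⇒ load load load Y S S load   [Y ::= Y S]
load load load Y S S load ⇒ load load load small S S load   [Y ::= small]
load load load small S S load ⇒ load load load small load S load   [S ::= load]
load load load small load S load ⇒ load load load small load the load load load   [S ::= the load load]

S ⇒ S Y load ⇒ load Y load ⇒ load Y S load ⇒ load load Y S load ⇒ load load load Y S load ⇒ load load load Y S S load ⇒ load load load small S S load ⇒ load load load small load S load ⇒ load load load small load the load load load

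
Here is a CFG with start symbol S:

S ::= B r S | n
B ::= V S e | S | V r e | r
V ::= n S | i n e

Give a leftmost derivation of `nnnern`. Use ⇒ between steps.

S ⇒ BrS   [S ::= B r S]
BrS ⇒ VSerS   [B ::= V S e]
VSerS ⇒ nSSerS   [V ::= n S]
nSSerS ⇒ nnSerS   [S ::= n]
nnSerS ⇒ nnnerS   [S ::= n]
nnnerS ⇒ nnnern   [S ::= n]

S⇒BrS⇒VSerS⇒nSSerS⇒nnSerS⇒nnnerS⇒nnnern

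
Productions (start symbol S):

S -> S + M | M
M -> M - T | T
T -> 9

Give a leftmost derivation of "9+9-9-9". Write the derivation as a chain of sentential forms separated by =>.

S => S+M   [S -> S + M]
S+M => M+M   [S -> M]
M+M => T+M   [M -> T]
T+M => 9+M   [T -> 9]
9+M => 9+M-T   [M -> M - T]
9+M-T => 9+M-T-T   [M -> M - T]
9+M-T-T => 9+T-T-T   [M -> T]
9+T-T-T => 9+9-T-T   [T -> 9]
9+9-T-T => 9+9-9-T   [T -> 9]
9+9-9-T => 9+9-9-9   [T -> 9]

S=>S+M=>M+M=>T+M=>9+M=>9+M-T=>9+M-T-T=>9+T-T-T=>9+9-T-T=>9+9-9-T=>9+9-9-9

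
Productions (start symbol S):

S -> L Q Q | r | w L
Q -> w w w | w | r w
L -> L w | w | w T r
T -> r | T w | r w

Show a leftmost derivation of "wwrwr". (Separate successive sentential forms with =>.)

S => wL   [S -> w L]
wL => wwTr   [L -> w T r]
wwTr => wwrwr   [T -> r w]

S => wL => wwTr => wwrwr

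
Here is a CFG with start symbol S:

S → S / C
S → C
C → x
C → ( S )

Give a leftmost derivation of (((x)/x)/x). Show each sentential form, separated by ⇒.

S⇒C⇒(S)⇒(S/C)⇒(C/C)⇒((S)/C)⇒((S/C)/C)⇒((C/C)/C)⇒(((S)/C)/C)⇒(((C)/C)/C)⇒(((x)/C)/C)⇒(((x)/x)/C)⇒(((x)/x)/x)

S ⇒ C   [S → C]
C ⇒ (S)   [C → ( S )]
(S) ⇒ (S/C)   [S → S / C]
(S/C) ⇒ (C/C)   [S → C]
(C/C) ⇒ ((S)/C)   [C → ( S )]
((S)/C) ⇒ ((S/C)/C)   [S → S / C]
((S/C)/C) ⇒ ((C/C)/C)   [S → C]
((C/C)/C) ⇒ (((S)/C)/C)   [C → ( S )]
(((S)/C)/C) ⇒ (((C)/C)/C)   [S → C]
(((C)/C)/C) ⇒ (((x)/C)/C)   [C → x]
(((x)/C)/C) ⇒ (((x)/x)/C)   [C → x]
(((x)/x)/C) ⇒ (((x)/x)/x)   [C → x]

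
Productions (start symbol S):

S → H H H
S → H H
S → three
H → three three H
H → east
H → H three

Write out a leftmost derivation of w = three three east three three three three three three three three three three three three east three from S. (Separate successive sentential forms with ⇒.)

S ⇒ H H ⇒ three three H H ⇒ three three east H ⇒ three three east three three H ⇒ three three east three three three three H ⇒ three three east three three three three three three H ⇒ three three east three three three three three three H three ⇒ three three east three three three three three three three three H three ⇒ three three east three three three three three three three three three three H three ⇒ three three east three three three three three three three three three three three three H three ⇒ three three east three three three three three three three three three three three three east three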